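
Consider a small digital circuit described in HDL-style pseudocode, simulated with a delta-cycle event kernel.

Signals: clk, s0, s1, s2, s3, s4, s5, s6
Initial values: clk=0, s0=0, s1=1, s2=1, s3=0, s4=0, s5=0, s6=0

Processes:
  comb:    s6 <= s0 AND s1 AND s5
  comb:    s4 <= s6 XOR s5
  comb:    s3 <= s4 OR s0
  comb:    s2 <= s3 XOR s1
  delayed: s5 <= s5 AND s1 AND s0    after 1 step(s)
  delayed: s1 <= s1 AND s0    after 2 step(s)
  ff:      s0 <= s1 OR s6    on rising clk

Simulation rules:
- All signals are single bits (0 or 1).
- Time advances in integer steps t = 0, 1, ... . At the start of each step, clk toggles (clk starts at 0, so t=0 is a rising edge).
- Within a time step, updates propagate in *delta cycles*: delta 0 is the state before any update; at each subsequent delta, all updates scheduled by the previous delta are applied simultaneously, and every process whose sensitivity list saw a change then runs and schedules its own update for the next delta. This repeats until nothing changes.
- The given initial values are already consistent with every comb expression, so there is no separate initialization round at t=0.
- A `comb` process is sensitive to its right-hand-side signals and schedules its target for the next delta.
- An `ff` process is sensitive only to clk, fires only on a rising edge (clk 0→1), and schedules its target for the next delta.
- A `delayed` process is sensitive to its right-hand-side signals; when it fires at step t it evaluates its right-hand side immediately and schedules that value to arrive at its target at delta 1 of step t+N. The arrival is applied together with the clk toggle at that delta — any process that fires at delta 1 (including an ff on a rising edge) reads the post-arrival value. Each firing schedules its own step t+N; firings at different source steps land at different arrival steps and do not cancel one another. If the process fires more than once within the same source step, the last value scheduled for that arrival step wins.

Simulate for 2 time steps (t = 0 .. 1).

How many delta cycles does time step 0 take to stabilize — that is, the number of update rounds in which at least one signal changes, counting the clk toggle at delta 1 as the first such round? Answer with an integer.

4

t=0 Δ0: clk=0 s3=0 s4=0 s1=1 s6=0 s2=1 s5=0 s0=0
  Δ1: clk:0→1
  Δ2: s0:0→1
  Δ3: s3:0→1
  Δ4: s2:1→0
  (4Δ to stable)
t=1 Δ0: clk=1 s3=1 s4=0 s1=1 s6=0 s2=0 s5=0 s0=1
  Δ1: clk:1→0
  (1Δ to stable)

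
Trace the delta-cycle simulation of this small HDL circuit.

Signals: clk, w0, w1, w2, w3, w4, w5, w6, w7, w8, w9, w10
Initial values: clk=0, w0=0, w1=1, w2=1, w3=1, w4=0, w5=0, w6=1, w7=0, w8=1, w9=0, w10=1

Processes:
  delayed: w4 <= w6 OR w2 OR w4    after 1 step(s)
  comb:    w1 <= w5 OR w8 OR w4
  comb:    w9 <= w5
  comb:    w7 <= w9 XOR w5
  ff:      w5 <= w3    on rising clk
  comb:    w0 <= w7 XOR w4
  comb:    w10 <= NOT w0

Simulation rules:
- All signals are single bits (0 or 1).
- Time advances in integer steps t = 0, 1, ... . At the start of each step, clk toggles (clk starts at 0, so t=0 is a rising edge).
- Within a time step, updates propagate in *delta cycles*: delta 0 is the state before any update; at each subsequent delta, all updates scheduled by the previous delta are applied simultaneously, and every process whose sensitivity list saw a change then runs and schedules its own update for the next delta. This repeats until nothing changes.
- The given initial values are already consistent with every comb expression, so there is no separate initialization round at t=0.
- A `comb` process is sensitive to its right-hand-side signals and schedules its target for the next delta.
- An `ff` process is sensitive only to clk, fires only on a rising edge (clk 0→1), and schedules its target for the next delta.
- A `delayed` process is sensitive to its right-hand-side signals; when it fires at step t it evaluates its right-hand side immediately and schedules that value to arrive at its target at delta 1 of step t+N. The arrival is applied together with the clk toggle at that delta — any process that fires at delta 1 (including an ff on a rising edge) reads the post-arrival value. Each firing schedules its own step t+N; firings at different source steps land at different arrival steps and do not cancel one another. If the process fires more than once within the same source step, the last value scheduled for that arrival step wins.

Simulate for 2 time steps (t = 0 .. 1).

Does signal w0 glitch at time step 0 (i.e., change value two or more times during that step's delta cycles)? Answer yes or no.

yes

t0.Δ0 w2=1 w8=1 w3=1 w9=0 w10=1 clk=0 w7=0 w0=0 w4=0 w5=0 w1=1 w6=1
t0.Δ1 w2=1 w8=1 w3=1 w9=0 w10=1 clk=1 w7=0 w0=0 w4=0 w5=0 w1=1 w6=1
t0.Δ2 w2=1 w8=1 w3=1 w9=0 w10=1 clk=1 w7=0 w0=0 w4=0 w5=1 w1=1 w6=1
t0.Δ3 w2=1 w8=1 w3=1 w9=1 w10=1 clk=1 w7=1 w0=0 w4=0 w5=1 w1=1 w6=1
t0.Δ4 w2=1 w8=1 w3=1 w9=1 w10=1 clk=1 w7=0 w0=1 w4=0 w5=1 w1=1 w6=1
t0.Δ5 w2=1 w8=1 w3=1 w9=1 w10=0 clk=1 w7=0 w0=0 w4=0 w5=1 w1=1 w6=1
t0.Δ6 w2=1 w8=1 w3=1 w9=1 w10=1 clk=1 w7=0 w0=0 w4=0 w5=1 w1=1 w6=1
t1.Δ0 w2=1 w8=1 w3=1 w9=1 w10=1 clk=1 w7=0 w0=0 w4=0 w5=1 w1=1 w6=1
t1.Δ1 w2=1 w8=1 w3=1 w9=1 w10=1 clk=0 w7=0 w0=0 w4=0 w5=1 w1=1 w6=1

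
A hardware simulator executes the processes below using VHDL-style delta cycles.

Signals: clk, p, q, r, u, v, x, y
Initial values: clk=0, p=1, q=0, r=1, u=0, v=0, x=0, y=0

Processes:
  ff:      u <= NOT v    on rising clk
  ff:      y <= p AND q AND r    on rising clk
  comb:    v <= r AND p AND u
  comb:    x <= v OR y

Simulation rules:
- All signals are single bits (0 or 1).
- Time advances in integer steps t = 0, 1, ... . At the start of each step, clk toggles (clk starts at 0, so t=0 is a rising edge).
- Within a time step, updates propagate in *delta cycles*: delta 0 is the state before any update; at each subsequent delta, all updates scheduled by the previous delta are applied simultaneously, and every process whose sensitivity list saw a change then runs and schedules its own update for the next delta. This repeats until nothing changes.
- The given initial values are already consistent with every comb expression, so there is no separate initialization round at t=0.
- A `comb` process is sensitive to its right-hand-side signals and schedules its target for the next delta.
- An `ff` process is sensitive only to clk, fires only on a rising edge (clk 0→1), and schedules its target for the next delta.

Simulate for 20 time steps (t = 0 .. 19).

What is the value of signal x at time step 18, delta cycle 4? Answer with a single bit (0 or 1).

t=0 Δ0: r=1 p=1 q=0 x=0 clk=0 v=0 u=0 y=0
  Δ1: clk:0→1
  Δ2: u:0→1
  Δ3: v:0→1
  Δ4: x:0→1
  (4Δ to stable)
t=1 Δ0: r=1 p=1 q=0 x=1 clk=1 v=1 u=1 y=0
  Δ1: clk:1→0
  (1Δ to stable)
t=2 Δ0: r=1 p=1 q=0 x=1 clk=0 v=1 u=1 y=0
  Δ1: clk:0→1
  Δ2: u:1→0
  Δ3: v:1→0
  Δ4: x:1→0
  (4Δ to stable)
t=3 Δ0: r=1 p=1 q=0 x=0 clk=1 v=0 u=0 y=0
  Δ1: clk:1→0
  (1Δ to stable)
t=4 Δ0: r=1 p=1 q=0 x=0 clk=0 v=0 u=0 y=0
  Δ1: clk:0→1
  Δ2: u:0→1
  Δ3: v:0→1
  Δ4: x:0→1
  (4Δ to stable)
t=5 Δ0: r=1 p=1 q=0 x=1 clk=1 v=1 u=1 y=0
  Δ1: clk:1→0
  (1Δ to stable)
t=6 Δ0: r=1 p=1 q=0 x=1 clk=0 v=1 u=1 y=0
  Δ1: clk:0→1
  Δ2: u:1→0
  Δ3: v:1→0
  Δ4: x:1→0
  (4Δ to stable)
t=7 Δ0: r=1 p=1 q=0 x=0 clk=1 v=0 u=0 y=0
  Δ1: clk:1→0
  (1Δ to stable)
t=8 Δ0: r=1 p=1 q=0 x=0 clk=0 v=0 u=0 y=0
  Δ1: clk:0→1
  Δ2: u:0→1
  Δ3: v:0→1
  Δ4: x:0→1
  (4Δ to stable)
t=9 Δ0: r=1 p=1 q=0 x=1 clk=1 v=1 u=1 y=0
  Δ1: clk:1→0
  (1Δ to stable)
t=10 Δ0: r=1 p=1 q=0 x=1 clk=0 v=1 u=1 y=0
  Δ1: clk:0→1
  Δ2: u:1→0
  Δ3: v:1→0
  Δ4: x:1→0
  (4Δ to stable)
t=11 Δ0: r=1 p=1 q=0 x=0 clk=1 v=0 u=0 y=0
  Δ1: clk:1→0
  (1Δ to stable)
t=12 Δ0: r=1 p=1 q=0 x=0 clk=0 v=0 u=0 y=0
  Δ1: clk:0→1
  Δ2: u:0→1
  Δ3: v:0→1
  Δ4: x:0→1
  (4Δ to stable)
t=13 Δ0: r=1 p=1 q=0 x=1 clk=1 v=1 u=1 y=0
  Δ1: clk:1→0
  (1Δ to stable)
t=14 Δ0: r=1 p=1 q=0 x=1 clk=0 v=1 u=1 y=0
  Δ1: clk:0→1
  Δ2: u:1→0
  Δ3: v:1→0
  Δ4: x:1→0
  (4Δ to stable)
t=15 Δ0: r=1 p=1 q=0 x=0 clk=1 v=0 u=0 y=0
  Δ1: clk:1→0
  (1Δ to stable)
t=16 Δ0: r=1 p=1 q=0 x=0 clk=0 v=0 u=0 y=0
  Δ1: clk:0→1
  Δ2: u:0→1
  Δ3: v:0→1
  Δ4: x:0→1
  (4Δ to stable)
t=17 Δ0: r=1 p=1 q=0 x=1 clk=1 v=1 u=1 y=0
  Δ1: clk:1→0
  (1Δ to stable)
t=18 Δ0: r=1 p=1 q=0 x=1 clk=0 v=1 u=1 y=0
  Δ1: clk:0→1
  Δ2: u:1→0
  Δ3: v:1→0
  Δ4: x:1→0
  (4Δ to stable)
t=19 Δ0: r=1 p=1 q=0 x=0 clk=1 v=0 u=0 y=0
  Δ1: clk:1→0
  (1Δ to stable)

0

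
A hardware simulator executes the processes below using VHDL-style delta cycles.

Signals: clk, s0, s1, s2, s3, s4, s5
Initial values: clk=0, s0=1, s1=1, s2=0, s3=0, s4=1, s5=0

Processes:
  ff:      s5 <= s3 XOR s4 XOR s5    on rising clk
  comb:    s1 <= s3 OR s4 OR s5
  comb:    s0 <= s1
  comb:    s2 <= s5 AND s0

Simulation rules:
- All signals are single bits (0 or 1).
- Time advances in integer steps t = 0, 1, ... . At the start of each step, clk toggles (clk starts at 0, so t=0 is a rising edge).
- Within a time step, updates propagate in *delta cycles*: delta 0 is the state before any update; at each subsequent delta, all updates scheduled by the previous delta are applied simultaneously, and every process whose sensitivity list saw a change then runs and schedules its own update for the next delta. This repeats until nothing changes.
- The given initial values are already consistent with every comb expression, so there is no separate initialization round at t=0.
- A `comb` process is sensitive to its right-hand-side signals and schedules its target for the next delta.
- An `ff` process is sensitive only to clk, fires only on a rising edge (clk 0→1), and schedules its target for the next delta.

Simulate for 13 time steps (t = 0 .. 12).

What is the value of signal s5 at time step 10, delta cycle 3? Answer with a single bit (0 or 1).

0

t=0 Δ0: clk=0 s0=1 s2=0 s3=0 s5=0 s1=1 s4=1
  Δ1: clk:0→1
  Δ2: s5:0→1
  Δ3: s2:0→1
  (3Δ to stable)
t=1 Δ0: clk=1 s0=1 s2=1 s3=0 s5=1 s1=1 s4=1
  Δ1: clk:1→0
  (1Δ to stable)
t=2 Δ0: clk=0 s0=1 s2=1 s3=0 s5=1 s1=1 s4=1
  Δ1: clk:0→1
  Δ2: s5:1→0
  Δ3: s2:1→0
  (3Δ to stable)
t=3 Δ0: clk=1 s0=1 s2=0 s3=0 s5=0 s1=1 s4=1
  Δ1: clk:1→0
  (1Δ to stable)
t=4 Δ0: clk=0 s0=1 s2=0 s3=0 s5=0 s1=1 s4=1
  Δ1: clk:0→1
  Δ2: s5:0→1
  Δ3: s2:0→1
  (3Δ to stable)
t=5 Δ0: clk=1 s0=1 s2=1 s3=0 s5=1 s1=1 s4=1
  Δ1: clk:1→0
  (1Δ to stable)
t=6 Δ0: clk=0 s0=1 s2=1 s3=0 s5=1 s1=1 s4=1
  Δ1: clk:0→1
  Δ2: s5:1→0
  Δ3: s2:1→0
  (3Δ to stable)
t=7 Δ0: clk=1 s0=1 s2=0 s3=0 s5=0 s1=1 s4=1
  Δ1: clk:1→0
  (1Δ to stable)
t=8 Δ0: clk=0 s0=1 s2=0 s3=0 s5=0 s1=1 s4=1
  Δ1: clk:0→1
  Δ2: s5:0→1
  Δ3: s2:0→1
  (3Δ to stable)
t=9 Δ0: clk=1 s0=1 s2=1 s3=0 s5=1 s1=1 s4=1
  Δ1: clk:1→0
  (1Δ to stable)
t=10 Δ0: clk=0 s0=1 s2=1 s3=0 s5=1 s1=1 s4=1
  Δ1: clk:0→1
  Δ2: s5:1→0
  Δ3: s2:1→0
  (3Δ to stable)
t=11 Δ0: clk=1 s0=1 s2=0 s3=0 s5=0 s1=1 s4=1
  Δ1: clk:1→0
  (1Δ to stable)
t=12 Δ0: clk=0 s0=1 s2=0 s3=0 s5=0 s1=1 s4=1
  Δ1: clk:0→1
  Δ2: s5:0→1
  Δ3: s2:0→1
  (3Δ to stable)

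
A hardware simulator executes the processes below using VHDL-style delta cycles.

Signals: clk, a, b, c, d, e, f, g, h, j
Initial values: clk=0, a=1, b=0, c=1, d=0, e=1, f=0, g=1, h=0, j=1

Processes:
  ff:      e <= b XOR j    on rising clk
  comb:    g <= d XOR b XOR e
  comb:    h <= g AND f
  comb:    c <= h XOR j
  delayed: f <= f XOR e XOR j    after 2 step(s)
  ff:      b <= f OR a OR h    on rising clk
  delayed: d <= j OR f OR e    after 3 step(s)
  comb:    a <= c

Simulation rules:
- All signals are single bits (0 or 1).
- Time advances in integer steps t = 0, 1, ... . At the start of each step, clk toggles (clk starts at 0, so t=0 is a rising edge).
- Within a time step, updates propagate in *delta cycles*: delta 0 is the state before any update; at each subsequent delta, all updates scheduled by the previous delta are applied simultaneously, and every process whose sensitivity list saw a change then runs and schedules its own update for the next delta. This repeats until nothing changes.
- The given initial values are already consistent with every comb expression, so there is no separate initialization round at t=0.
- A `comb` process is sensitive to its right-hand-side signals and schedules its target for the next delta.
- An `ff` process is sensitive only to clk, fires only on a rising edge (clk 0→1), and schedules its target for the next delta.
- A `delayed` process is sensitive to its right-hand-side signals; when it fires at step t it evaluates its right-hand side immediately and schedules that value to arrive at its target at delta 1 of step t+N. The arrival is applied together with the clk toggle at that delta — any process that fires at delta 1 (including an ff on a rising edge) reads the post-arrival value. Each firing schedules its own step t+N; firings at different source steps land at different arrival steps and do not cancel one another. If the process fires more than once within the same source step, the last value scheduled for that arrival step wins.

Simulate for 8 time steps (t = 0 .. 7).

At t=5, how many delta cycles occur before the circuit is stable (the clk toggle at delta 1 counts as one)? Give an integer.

5

[bits: d,h,j,f,clk,c,e,a,g,b]
t=0: Δ0=0010011110 Δ1=0010111110 Δ2=0010111111 Δ3=0010111101 | 3Δ
t=1: Δ0=0010111101 Δ1=0010011101 | 1Δ
t=2: Δ0=0010011101 Δ1=0010111101 Δ2=0010110101 Δ3=0010110111 | 3Δ
t=3: Δ0=0010110111 Δ1=0010010111 | 1Δ
t=4: Δ0=0010010111 Δ1=0011110111 Δ2=0111110111 Δ3=0111100111 Δ4=0111100011 | 4Δ
t=5: Δ0=0111100011 Δ1=1111000011 Δ2=1111000001 Δ3=1011000001 Δ4=1011010001 Δ5=1011010101 | 5Δ
t=6: Δ0=1011010101 Δ1=1010110101 | 1Δ
t=7: Δ0=1010110101 Δ1=1010010101 | 1Δ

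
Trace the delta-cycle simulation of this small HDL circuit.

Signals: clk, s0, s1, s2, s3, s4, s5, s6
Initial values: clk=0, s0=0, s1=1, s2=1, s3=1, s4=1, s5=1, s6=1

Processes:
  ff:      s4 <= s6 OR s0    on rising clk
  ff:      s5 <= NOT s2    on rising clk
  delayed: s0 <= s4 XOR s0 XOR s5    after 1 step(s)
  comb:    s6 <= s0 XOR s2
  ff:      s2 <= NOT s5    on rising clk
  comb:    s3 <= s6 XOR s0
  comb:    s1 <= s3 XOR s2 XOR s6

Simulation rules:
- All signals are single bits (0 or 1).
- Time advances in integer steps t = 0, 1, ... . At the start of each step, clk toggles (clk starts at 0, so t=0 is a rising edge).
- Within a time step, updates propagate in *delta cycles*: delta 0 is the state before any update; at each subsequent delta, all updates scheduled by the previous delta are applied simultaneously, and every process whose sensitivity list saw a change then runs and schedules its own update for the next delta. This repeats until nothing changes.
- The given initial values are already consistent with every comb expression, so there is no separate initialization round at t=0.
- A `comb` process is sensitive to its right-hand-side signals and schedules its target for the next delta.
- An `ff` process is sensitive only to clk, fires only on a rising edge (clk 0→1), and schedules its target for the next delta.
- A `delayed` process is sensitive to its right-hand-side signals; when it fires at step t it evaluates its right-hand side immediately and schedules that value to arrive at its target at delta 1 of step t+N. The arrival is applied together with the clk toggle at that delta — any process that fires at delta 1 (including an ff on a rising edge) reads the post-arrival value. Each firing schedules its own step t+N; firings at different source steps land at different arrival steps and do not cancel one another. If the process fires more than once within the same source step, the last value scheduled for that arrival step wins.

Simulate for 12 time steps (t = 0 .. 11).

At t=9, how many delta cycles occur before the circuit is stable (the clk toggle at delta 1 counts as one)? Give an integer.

t=0 Δ0: s5=1 clk=0 s4=1 s2=1 s1=1 s0=0 s6=1 s3=1
  Δ1: clk:0→1
  Δ2: s5:1→0, s2:1→0
  Δ3: s1:1→0, s6:1→0
  Δ4: s1:0→1, s3:1→0
  Δ5: s1:1→0
  (5Δ to stable)
t=1 Δ0: s5=0 clk=1 s4=1 s2=0 s1=0 s0=0 s6=0 s3=0
  Δ1: clk:1→0, s0:0→1
  Δ2: s6:0→1, s3:0→1
  Δ3: s3:1→0
  Δ4: s1:0→1
  (4Δ to stable)
t=2 Δ0: s5=0 clk=0 s4=1 s2=0 s1=1 s0=1 s6=1 s3=0
  Δ1: clk:0→1, s0:1→0
  Δ2: s5:0→1, s2:0→1, s6:1→0, s3:0→1
  Δ3: s1:1→0, s6:0→1, s3:1→0
  Δ4: s3:0→1
  Δ5: s1:0→1
  (5Δ to stable)
t=3 Δ0: s5=1 clk=1 s4=1 s2=1 s1=1 s0=0 s6=1 s3=1
  Δ1: clk:1→0
  (1Δ to stable)
t=4 Δ0: s5=1 clk=0 s4=1 s2=1 s1=1 s0=0 s6=1 s3=1
  Δ1: clk:0→1
  Δ2: s5:1→0, s2:1→0
  Δ3: s1:1→0, s6:1→0
  Δ4: s1:0→1, s3:1→0
  Δ5: s1:1→0
  (5Δ to stable)
t=5 Δ0: s5=0 clk=1 s4=1 s2=0 s1=0 s0=0 s6=0 s3=0
  Δ1: clk:1→0, s0:0→1
  Δ2: s6:0→1, s3:0→1
  Δ3: s3:1→0
  Δ4: s1:0→1
  (4Δ to stable)
t=6 Δ0: s5=0 clk=0 s4=1 s2=0 s1=1 s0=1 s6=1 s3=0
  Δ1: clk:0→1, s0:1→0
  Δ2: s5:0→1, s2:0→1, s6:1→0, s3:0→1
  Δ3: s1:1→0, s6:0→1, s3:1→0
  Δ4: s3:0→1
  Δ5: s1:0→1
  (5Δ to stable)
t=7 Δ0: s5=1 clk=1 s4=1 s2=1 s1=1 s0=0 s6=1 s3=1
  Δ1: clk:1→0
  (1Δ to stable)
t=8 Δ0: s5=1 clk=0 s4=1 s2=1 s1=1 s0=0 s6=1 s3=1
  Δ1: clk:0→1
  Δ2: s5:1→0, s2:1→0
  Δ3: s1:1→0, s6:1→0
  Δ4: s1:0→1, s3:1→0
  Δ5: s1:1→0
  (5Δ to stable)
t=9 Δ0: s5=0 clk=1 s4=1 s2=0 s1=0 s0=0 s6=0 s3=0
  Δ1: clk:1→0, s0:0→1
  Δ2: s6:0→1, s3:0→1
  Δ3: s3:1→0
  Δ4: s1:0→1
  (4Δ to stable)
t=10 Δ0: s5=0 clk=0 s4=1 s2=0 s1=1 s0=1 s6=1 s3=0
  Δ1: clk:0→1, s0:1→0
  Δ2: s5:0→1, s2:0→1, s6:1→0, s3:0→1
  Δ3: s1:1→0, s6:0→1, s3:1→0
  Δ4: s3:0→1
  Δ5: s1:0→1
  (5Δ to stable)
t=11 Δ0: s5=1 clk=1 s4=1 s2=1 s1=1 s0=0 s6=1 s3=1
  Δ1: clk:1→0
  (1Δ to stable)

4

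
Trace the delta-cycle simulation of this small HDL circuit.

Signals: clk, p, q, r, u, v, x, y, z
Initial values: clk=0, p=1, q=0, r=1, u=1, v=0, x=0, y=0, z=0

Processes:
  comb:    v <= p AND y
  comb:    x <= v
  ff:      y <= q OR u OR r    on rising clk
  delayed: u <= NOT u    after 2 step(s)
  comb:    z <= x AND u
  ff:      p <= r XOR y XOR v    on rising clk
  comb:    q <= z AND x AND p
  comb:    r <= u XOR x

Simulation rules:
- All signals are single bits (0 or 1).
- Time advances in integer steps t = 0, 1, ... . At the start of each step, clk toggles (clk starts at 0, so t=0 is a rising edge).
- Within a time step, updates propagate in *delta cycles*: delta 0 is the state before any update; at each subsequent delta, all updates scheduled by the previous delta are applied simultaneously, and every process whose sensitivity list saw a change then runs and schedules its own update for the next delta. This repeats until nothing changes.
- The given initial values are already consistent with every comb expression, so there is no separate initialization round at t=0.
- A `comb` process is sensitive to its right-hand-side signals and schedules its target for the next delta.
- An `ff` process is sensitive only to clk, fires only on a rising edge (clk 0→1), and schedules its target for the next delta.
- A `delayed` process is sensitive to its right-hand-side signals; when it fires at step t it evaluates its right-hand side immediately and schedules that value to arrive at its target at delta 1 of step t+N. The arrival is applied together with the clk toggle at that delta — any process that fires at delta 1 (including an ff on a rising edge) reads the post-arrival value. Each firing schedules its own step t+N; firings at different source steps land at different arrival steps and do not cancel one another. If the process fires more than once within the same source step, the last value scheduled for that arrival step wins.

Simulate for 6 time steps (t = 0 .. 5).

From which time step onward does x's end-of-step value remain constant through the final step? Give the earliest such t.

t=0 Δ0: clk=0 x=0 u=1 r=1 z=0 q=0 v=0 p=1 y=0
  Δ1: clk:0→1
  Δ2: y:0→1
  Δ3: v:0→1
  Δ4: x:0→1
  Δ5: r:1→0, z:0→1
  Δ6: q:0→1
  (6Δ to stable)
t=1 Δ0: clk=1 x=1 u=1 r=0 z=1 q=1 v=1 p=1 y=1
  Δ1: clk:1→0
  (1Δ to stable)
t=2 Δ0: clk=0 x=1 u=1 r=0 z=1 q=1 v=1 p=1 y=1
  Δ1: clk:0→1
  Δ2: p:1→0
  Δ3: q:1→0, v:1→0
  Δ4: x:1→0
  Δ5: r:0→1, z:1→0
  (5Δ to stable)
t=3 Δ0: clk=1 x=0 u=1 r=1 z=0 q=0 v=0 p=0 y=1
  Δ1: clk:1→0
  (1Δ to stable)
t=4 Δ0: clk=0 x=0 u=1 r=1 z=0 q=0 v=0 p=0 y=1
  Δ1: clk:0→1
  (1Δ to stable)
t=5 Δ0: clk=1 x=0 u=1 r=1 z=0 q=0 v=0 p=0 y=1
  Δ1: clk:1→0
  (1Δ to stable)

2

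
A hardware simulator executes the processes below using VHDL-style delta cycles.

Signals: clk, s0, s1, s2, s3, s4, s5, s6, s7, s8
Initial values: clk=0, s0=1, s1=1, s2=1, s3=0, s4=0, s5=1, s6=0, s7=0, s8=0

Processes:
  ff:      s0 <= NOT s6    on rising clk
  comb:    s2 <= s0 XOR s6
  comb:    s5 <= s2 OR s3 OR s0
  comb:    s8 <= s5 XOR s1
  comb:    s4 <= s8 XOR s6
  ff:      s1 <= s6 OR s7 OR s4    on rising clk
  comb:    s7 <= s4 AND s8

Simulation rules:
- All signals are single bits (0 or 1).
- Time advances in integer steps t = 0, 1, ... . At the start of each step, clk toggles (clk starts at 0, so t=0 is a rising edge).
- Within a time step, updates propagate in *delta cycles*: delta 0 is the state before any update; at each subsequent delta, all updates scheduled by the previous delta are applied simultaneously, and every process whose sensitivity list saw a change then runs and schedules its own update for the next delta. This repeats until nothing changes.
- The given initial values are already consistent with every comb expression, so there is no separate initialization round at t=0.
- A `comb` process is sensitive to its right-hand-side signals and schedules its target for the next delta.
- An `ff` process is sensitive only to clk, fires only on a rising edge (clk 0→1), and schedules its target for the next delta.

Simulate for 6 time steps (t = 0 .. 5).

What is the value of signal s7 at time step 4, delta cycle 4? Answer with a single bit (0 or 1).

t0.Δ0 s6=0 s1=1 s4=0 s3=0 clk=0 s5=1 s7=0 s0=1 s2=1 s8=0
t0.Δ1 s6=0 s1=1 s4=0 s3=0 clk=1 s5=1 s7=0 s0=1 s2=1 s8=0
t0.Δ2 s6=0 s1=0 s4=0 s3=0 clk=1 s5=1 s7=0 s0=1 s2=1 s8=0
t0.Δ3 s6=0 s1=0 s4=0 s3=0 clk=1 s5=1 s7=0 s0=1 s2=1 s8=1
t0.Δ4 s6=0 s1=0 s4=1 s3=0 clk=1 s5=1 s7=0 s0=1 s2=1 s8=1
t0.Δ5 s6=0 s1=0 s4=1 s3=0 clk=1 s5=1 s7=1 s0=1 s2=1 s8=1
t1.Δ0 s6=0 s1=0 s4=1 s3=0 clk=1 s5=1 s7=1 s0=1 s2=1 s8=1
t1.Δ1 s6=0 s1=0 s4=1 s3=0 clk=0 s5=1 s7=1 s0=1 s2=1 s8=1
t2.Δ0 s6=0 s1=0 s4=1 s3=0 clk=0 s5=1 s7=1 s0=1 s2=1 s8=1
t2.Δ1 s6=0 s1=0 s4=1 s3=0 clk=1 s5=1 s7=1 s0=1 s2=1 s8=1
t2.Δ2 s6=0 s1=1 s4=1 s3=0 clk=1 s5=1 s7=1 s0=1 s2=1 s8=1
t2.Δ3 s6=0 s1=1 s4=1 s3=0 clk=1 s5=1 s7=1 s0=1 s2=1 s8=0
t2.Δ4 s6=0 s1=1 s4=0 s3=0 clk=1 s5=1 s7=0 s0=1 s2=1 s8=0
t3.Δ0 s6=0 s1=1 s4=0 s3=0 clk=1 s5=1 s7=0 s0=1 s2=1 s8=0
t3.Δ1 s6=0 s1=1 s4=0 s3=0 clk=0 s5=1 s7=0 s0=1 s2=1 s8=0
t4.Δ0 s6=0 s1=1 s4=0 s3=0 clk=0 s5=1 s7=0 s0=1 s2=1 s8=0
t4.Δ1 s6=0 s1=1 s4=0 s3=0 clk=1 s5=1 s7=0 s0=1 s2=1 s8=0
t4.Δ2 s6=0 s1=0 s4=0 s3=0 clk=1 s5=1 s7=0 s0=1 s2=1 s8=0
t4.Δ3 s6=0 s1=0 s4=0 s3=0 clk=1 s5=1 s7=0 s0=1 s2=1 s8=1
t4.Δ4 s6=0 s1=0 s4=1 s3=0 clk=1 s5=1 s7=0 s0=1 s2=1 s8=1
t4.Δ5 s6=0 s1=0 s4=1 s3=0 clk=1 s5=1 s7=1 s0=1 s2=1 s8=1
t5.Δ0 s6=0 s1=0 s4=1 s3=0 clk=1 s5=1 s7=1 s0=1 s2=1 s8=1
t5.Δ1 s6=0 s1=0 s4=1 s3=0 clk=0 s5=1 s7=1 s0=1 s2=1 s8=1

0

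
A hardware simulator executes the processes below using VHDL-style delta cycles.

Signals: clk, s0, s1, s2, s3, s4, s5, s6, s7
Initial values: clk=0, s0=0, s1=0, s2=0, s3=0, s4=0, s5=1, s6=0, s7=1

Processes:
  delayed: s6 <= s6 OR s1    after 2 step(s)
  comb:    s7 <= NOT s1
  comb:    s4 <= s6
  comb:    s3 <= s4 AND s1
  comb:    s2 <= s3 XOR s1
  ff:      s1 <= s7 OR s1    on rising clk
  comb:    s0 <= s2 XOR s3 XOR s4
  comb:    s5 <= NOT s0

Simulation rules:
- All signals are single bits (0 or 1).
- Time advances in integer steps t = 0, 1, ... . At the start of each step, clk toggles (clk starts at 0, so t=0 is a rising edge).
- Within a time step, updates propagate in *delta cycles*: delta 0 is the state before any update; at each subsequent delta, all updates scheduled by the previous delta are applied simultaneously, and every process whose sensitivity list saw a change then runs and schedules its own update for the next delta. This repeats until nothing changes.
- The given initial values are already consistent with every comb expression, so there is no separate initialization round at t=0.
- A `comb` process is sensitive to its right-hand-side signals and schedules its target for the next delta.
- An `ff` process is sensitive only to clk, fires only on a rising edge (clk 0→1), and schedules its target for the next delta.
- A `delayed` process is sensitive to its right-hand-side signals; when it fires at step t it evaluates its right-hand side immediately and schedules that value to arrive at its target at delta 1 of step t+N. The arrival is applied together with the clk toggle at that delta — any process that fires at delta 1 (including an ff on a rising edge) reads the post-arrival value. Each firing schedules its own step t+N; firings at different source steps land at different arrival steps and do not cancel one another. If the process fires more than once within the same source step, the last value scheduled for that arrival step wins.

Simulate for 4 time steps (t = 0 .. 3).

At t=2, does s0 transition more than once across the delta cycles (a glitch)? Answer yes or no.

yes

t=0 Δ0: s1=0 s6=0 s5=1 clk=0 s3=0 s7=1 s0=0 s4=0 s2=0
  Δ1: clk:0→1
  Δ2: s1:0→1
  Δ3: s7:1→0, s2:0→1
  Δ4: s0:0→1
  Δ5: s5:1→0
  (5Δ to stable)
t=1 Δ0: s1=1 s6=0 s5=0 clk=1 s3=0 s7=0 s0=1 s4=0 s2=1
  Δ1: clk:1→0
  (1Δ to stable)
t=2 Δ0: s1=1 s6=0 s5=0 clk=0 s3=0 s7=0 s0=1 s4=0 s2=1
  Δ1: s6:0→1, clk:0→1
  Δ2: s4:0→1
  Δ3: s3:0→1, s0:1→0
  Δ4: s5:0→1, s0:0→1, s2:1→0
  Δ5: s5:1→0, s0:1→0
  Δ6: s5:0→1
  (6Δ to stable)
t=3 Δ0: s1=1 s6=1 s5=1 clk=1 s3=1 s7=0 s0=0 s4=1 s2=0
  Δ1: clk:1→0
  (1Δ to stable)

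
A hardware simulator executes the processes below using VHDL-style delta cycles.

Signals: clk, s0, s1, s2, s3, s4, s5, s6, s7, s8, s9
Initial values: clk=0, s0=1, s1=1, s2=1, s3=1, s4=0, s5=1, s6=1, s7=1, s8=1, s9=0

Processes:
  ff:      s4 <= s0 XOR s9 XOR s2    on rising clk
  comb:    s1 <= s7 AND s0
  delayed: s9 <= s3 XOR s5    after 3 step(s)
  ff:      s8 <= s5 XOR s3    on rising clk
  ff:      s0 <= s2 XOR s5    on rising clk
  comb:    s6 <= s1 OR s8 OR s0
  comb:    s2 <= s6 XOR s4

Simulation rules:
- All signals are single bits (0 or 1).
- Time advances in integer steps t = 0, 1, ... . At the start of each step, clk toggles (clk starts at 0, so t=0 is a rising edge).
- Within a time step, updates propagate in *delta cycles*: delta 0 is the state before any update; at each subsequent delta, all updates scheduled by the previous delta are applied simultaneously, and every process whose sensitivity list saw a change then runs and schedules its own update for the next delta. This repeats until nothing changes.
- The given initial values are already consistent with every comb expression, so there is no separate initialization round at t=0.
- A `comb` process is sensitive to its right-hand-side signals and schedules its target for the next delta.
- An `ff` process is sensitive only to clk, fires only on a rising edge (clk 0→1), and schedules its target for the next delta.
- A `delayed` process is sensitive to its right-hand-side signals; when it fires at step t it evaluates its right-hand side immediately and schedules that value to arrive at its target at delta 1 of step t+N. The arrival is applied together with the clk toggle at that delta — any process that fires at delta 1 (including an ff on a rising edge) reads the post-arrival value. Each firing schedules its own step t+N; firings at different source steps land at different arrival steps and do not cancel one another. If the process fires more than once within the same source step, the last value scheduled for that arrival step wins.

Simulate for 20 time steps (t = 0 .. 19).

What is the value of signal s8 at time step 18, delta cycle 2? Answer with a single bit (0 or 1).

t=0 Δ0: s0=1 s8=1 s9=0 s2=1 s7=1 s6=1 s4=0 clk=0 s1=1 s5=1 s3=1
  Δ1: clk:0→1
  Δ2: s0:1→0, s8:1→0
  Δ3: s1:1→0
  Δ4: s6:1→0
  Δ5: s2:1→0
  (5Δ to stable)
t=1 Δ0: s0=0 s8=0 s9=0 s2=0 s7=1 s6=0 s4=0 clk=1 s1=0 s5=1 s3=1
  Δ1: clk:1→0
  (1Δ to stable)
t=2 Δ0: s0=0 s8=0 s9=0 s2=0 s7=1 s6=0 s4=0 clk=0 s1=0 s5=1 s3=1
  Δ1: clk:0→1
  Δ2: s0:0→1
  Δ3: s6:0→1, s1:0→1
  Δ4: s2:0→1
  (4Δ to stable)
t=3 Δ0: s0=1 s8=0 s9=0 s2=1 s7=1 s6=1 s4=0 clk=1 s1=1 s5=1 s3=1
  Δ1: clk:1→0
  (1Δ to stable)
t=4 Δ0: s0=1 s8=0 s9=0 s2=1 s7=1 s6=1 s4=0 clk=0 s1=1 s5=1 s3=1
  Δ1: clk:0→1
  Δ2: s0:1→0
  Δ3: s1:1→0
  Δ4: s6:1→0
  Δ5: s2:1→0
  (5Δ to stable)
t=5 Δ0: s0=0 s8=0 s9=0 s2=0 s7=1 s6=0 s4=0 clk=1 s1=0 s5=1 s3=1
  Δ1: clk:1→0
  (1Δ to stable)
t=6 Δ0: s0=0 s8=0 s9=0 s2=0 s7=1 s6=0 s4=0 clk=0 s1=0 s5=1 s3=1
  Δ1: clk:0→1
  Δ2: s0:0→1
  Δ3: s6:0→1, s1:0→1
  Δ4: s2:0→1
  (4Δ to stable)
t=7 Δ0: s0=1 s8=0 s9=0 s2=1 s7=1 s6=1 s4=0 clk=1 s1=1 s5=1 s3=1
  Δ1: clk:1→0
  (1Δ to stable)
t=8 Δ0: s0=1 s8=0 s9=0 s2=1 s7=1 s6=1 s4=0 clk=0 s1=1 s5=1 s3=1
  Δ1: clk:0→1
  Δ2: s0:1→0
  Δ3: s1:1→0
  Δ4: s6:1→0
  Δ5: s2:1→0
  (5Δ to stable)
t=9 Δ0: s0=0 s8=0 s9=0 s2=0 s7=1 s6=0 s4=0 clk=1 s1=0 s5=1 s3=1
  Δ1: clk:1→0
  (1Δ to stable)
t=10 Δ0: s0=0 s8=0 s9=0 s2=0 s7=1 s6=0 s4=0 clk=0 s1=0 s5=1 s3=1
  Δ1: clk:0→1
  Δ2: s0:0→1
  Δ3: s6:0→1, s1:0→1
  Δ4: s2:0→1
  (4Δ to stable)
t=11 Δ0: s0=1 s8=0 s9=0 s2=1 s7=1 s6=1 s4=0 clk=1 s1=1 s5=1 s3=1
  Δ1: clk:1→0
  (1Δ to stable)
t=12 Δ0: s0=1 s8=0 s9=0 s2=1 s7=1 s6=1 s4=0 clk=0 s1=1 s5=1 s3=1
  Δ1: clk:0→1
  Δ2: s0:1→0
  Δ3: s1:1→0
  Δ4: s6:1→0
  Δ5: s2:1→0
  (5Δ to stable)
t=13 Δ0: s0=0 s8=0 s9=0 s2=0 s7=1 s6=0 s4=0 clk=1 s1=0 s5=1 s3=1
  Δ1: clk:1→0
  (1Δ to stable)
t=14 Δ0: s0=0 s8=0 s9=0 s2=0 s7=1 s6=0 s4=0 clk=0 s1=0 s5=1 s3=1
  Δ1: clk:0→1
  Δ2: s0:0→1
  Δ3: s6:0→1, s1:0→1
  Δ4: s2:0→1
  (4Δ to stable)
t=15 Δ0: s0=1 s8=0 s9=0 s2=1 s7=1 s6=1 s4=0 clk=1 s1=1 s5=1 s3=1
  Δ1: clk:1→0
  (1Δ to stable)
t=16 Δ0: s0=1 s8=0 s9=0 s2=1 s7=1 s6=1 s4=0 clk=0 s1=1 s5=1 s3=1
  Δ1: clk:0→1
  Δ2: s0:1→0
  Δ3: s1:1→0
  Δ4: s6:1→0
  Δ5: s2:1→0
  (5Δ to stable)
t=17 Δ0: s0=0 s8=0 s9=0 s2=0 s7=1 s6=0 s4=0 clk=1 s1=0 s5=1 s3=1
  Δ1: clk:1→0
  (1Δ to stable)
t=18 Δ0: s0=0 s8=0 s9=0 s2=0 s7=1 s6=0 s4=0 clk=0 s1=0 s5=1 s3=1
  Δ1: clk:0→1
  Δ2: s0:0→1
  Δ3: s6:0→1, s1:0→1
  Δ4: s2:0→1
  (4Δ to stable)
t=19 Δ0: s0=1 s8=0 s9=0 s2=1 s7=1 s6=1 s4=0 clk=1 s1=1 s5=1 s3=1
  Δ1: clk:1→0
  (1Δ to stable)

0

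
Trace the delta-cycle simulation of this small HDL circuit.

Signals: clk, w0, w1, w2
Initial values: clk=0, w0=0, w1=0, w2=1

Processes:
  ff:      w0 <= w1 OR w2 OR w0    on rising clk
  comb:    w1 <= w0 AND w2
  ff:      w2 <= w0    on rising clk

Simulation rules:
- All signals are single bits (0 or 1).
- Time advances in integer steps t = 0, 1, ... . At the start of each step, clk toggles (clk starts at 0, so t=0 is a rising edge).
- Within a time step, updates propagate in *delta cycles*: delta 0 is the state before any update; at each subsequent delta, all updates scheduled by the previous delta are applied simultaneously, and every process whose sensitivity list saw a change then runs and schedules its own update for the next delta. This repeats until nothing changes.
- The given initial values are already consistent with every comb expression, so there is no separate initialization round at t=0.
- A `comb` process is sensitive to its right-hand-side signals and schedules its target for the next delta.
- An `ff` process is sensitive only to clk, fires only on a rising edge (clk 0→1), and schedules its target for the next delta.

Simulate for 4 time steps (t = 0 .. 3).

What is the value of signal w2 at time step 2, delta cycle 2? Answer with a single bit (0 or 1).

[bits: clk,w0,w1,w2]
t=0: Δ0=0001 Δ1=1001 Δ2=1100 | 2Δ
t=1: Δ0=1100 Δ1=0100 | 1Δ
t=2: Δ0=0100 Δ1=1100 Δ2=1101 Δ3=1111 | 3Δ
t=3: Δ0=1111 Δ1=0111 | 1Δ

1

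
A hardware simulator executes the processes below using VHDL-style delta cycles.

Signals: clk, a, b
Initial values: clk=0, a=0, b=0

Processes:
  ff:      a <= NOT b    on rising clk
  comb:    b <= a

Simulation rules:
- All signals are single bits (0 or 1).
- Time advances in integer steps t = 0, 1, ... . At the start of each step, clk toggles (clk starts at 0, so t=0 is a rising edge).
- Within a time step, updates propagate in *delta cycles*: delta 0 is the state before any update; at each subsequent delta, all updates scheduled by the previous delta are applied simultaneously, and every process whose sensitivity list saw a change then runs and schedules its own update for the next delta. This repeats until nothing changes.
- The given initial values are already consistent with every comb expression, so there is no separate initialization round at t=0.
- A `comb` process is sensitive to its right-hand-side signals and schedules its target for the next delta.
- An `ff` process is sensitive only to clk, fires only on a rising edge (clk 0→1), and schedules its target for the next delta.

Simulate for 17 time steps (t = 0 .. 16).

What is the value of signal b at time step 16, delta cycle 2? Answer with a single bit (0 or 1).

t=0 Δ0: b=0 a=0 clk=0
  Δ1: clk:0→1
  Δ2: a:0→1
  Δ3: b:0→1
  (3Δ to stable)
t=1 Δ0: b=1 a=1 clk=1
  Δ1: clk:1→0
  (1Δ to stable)
t=2 Δ0: b=1 a=1 clk=0
  Δ1: clk:0→1
  Δ2: a:1→0
  Δ3: b:1→0
  (3Δ to stable)
t=3 Δ0: b=0 a=0 clk=1
  Δ1: clk:1→0
  (1Δ to stable)
t=4 Δ0: b=0 a=0 clk=0
  Δ1: clk:0→1
  Δ2: a:0→1
  Δ3: b:0→1
  (3Δ to stable)
t=5 Δ0: b=1 a=1 clk=1
  Δ1: clk:1→0
  (1Δ to stable)
t=6 Δ0: b=1 a=1 clk=0
  Δ1: clk:0→1
  Δ2: a:1→0
  Δ3: b:1→0
  (3Δ to stable)
t=7 Δ0: b=0 a=0 clk=1
  Δ1: clk:1→0
  (1Δ to stable)
t=8 Δ0: b=0 a=0 clk=0
  Δ1: clk:0→1
  Δ2: a:0→1
  Δ3: b:0→1
  (3Δ to stable)
t=9 Δ0: b=1 a=1 clk=1
  Δ1: clk:1→0
  (1Δ to stable)
t=10 Δ0: b=1 a=1 clk=0
  Δ1: clk:0→1
  Δ2: a:1→0
  Δ3: b:1→0
  (3Δ to stable)
t=11 Δ0: b=0 a=0 clk=1
  Δ1: clk:1→0
  (1Δ to stable)
t=12 Δ0: b=0 a=0 clk=0
  Δ1: clk:0→1
  Δ2: a:0→1
  Δ3: b:0→1
  (3Δ to stable)
t=13 Δ0: b=1 a=1 clk=1
  Δ1: clk:1→0
  (1Δ to stable)
t=14 Δ0: b=1 a=1 clk=0
  Δ1: clk:0→1
  Δ2: a:1→0
  Δ3: b:1→0
  (3Δ to stable)
t=15 Δ0: b=0 a=0 clk=1
  Δ1: clk:1→0
  (1Δ to stable)
t=16 Δ0: b=0 a=0 clk=0
  Δ1: clk:0→1
  Δ2: a:0→1
  Δ3: b:0→1
  (3Δ to stable)

0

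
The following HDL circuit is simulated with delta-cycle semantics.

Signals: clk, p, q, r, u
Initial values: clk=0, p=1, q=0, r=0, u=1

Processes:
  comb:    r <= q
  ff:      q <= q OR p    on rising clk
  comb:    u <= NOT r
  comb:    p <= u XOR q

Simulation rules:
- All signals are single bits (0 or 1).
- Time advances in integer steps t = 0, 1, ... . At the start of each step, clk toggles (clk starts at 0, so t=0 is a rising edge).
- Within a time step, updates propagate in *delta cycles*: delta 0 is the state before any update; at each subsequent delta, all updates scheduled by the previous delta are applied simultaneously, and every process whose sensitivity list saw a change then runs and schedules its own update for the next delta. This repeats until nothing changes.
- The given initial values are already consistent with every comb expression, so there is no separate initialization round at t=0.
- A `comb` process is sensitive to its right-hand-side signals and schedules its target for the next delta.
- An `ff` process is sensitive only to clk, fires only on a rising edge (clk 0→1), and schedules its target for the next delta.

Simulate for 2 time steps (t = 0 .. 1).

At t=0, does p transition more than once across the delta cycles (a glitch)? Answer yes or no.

[bits: u,q,clk,r,p]
t=0: Δ0=10001 Δ1=10101 Δ2=11101 Δ3=11110 Δ4=01110 Δ5=01111 | 5Δ
t=1: Δ0=01111 Δ1=01011 | 1Δ

yes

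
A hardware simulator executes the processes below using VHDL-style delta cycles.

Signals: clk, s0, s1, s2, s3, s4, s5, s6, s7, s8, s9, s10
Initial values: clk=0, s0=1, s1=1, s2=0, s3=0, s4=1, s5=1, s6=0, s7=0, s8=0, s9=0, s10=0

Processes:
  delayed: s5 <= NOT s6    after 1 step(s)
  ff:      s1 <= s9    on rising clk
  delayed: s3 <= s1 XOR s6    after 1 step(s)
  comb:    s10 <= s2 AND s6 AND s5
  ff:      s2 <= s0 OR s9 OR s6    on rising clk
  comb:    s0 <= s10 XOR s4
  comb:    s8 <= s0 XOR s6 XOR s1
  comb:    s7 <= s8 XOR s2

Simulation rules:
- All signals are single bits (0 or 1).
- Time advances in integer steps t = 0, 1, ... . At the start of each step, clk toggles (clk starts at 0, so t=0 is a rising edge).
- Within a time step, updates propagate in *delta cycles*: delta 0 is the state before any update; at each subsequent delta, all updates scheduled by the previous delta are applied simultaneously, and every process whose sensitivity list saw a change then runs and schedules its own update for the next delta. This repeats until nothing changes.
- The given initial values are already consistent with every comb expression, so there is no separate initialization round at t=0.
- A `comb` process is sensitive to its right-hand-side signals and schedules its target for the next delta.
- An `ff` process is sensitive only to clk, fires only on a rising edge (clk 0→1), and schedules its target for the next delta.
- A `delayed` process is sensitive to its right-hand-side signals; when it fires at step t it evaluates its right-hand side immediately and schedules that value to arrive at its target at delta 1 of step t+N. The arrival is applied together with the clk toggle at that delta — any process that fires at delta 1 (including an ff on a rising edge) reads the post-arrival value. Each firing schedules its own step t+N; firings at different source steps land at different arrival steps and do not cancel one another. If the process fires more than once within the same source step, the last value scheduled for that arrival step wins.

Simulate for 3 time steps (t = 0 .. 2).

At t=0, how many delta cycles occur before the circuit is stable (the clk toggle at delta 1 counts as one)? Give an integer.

t0.Δ0 s3=0 s1=1 s2=0 s9=0 s6=0 s4=1 clk=0 s0=1 s10=0 s5=1 s7=0 s8=0
t0.Δ1 s3=0 s1=1 s2=0 s9=0 s6=0 s4=1 clk=1 s0=1 s10=0 s5=1 s7=0 s8=0
t0.Δ2 s3=0 s1=0 s2=1 s9=0 s6=0 s4=1 clk=1 s0=1 s10=0 s5=1 s7=0 s8=0
t0.Δ3 s3=0 s1=0 s2=1 s9=0 s6=0 s4=1 clk=1 s0=1 s10=0 s5=1 s7=1 s8=1
t0.Δ4 s3=0 s1=0 s2=1 s9=0 s6=0 s4=1 clk=1 s0=1 s10=0 s5=1 s7=0 s8=1
t1.Δ0 s3=0 s1=0 s2=1 s9=0 s6=0 s4=1 clk=1 s0=1 s10=0 s5=1 s7=0 s8=1
t1.Δ1 s3=0 s1=0 s2=1 s9=0 s6=0 s4=1 clk=0 s0=1 s10=0 s5=1 s7=0 s8=1
t2.Δ0 s3=0 s1=0 s2=1 s9=0 s6=0 s4=1 clk=0 s0=1 s10=0 s5=1 s7=0 s8=1
t2.Δ1 s3=0 s1=0 s2=1 s9=0 s6=0 s4=1 clk=1 s0=1 s10=0 s5=1 s7=0 s8=1

4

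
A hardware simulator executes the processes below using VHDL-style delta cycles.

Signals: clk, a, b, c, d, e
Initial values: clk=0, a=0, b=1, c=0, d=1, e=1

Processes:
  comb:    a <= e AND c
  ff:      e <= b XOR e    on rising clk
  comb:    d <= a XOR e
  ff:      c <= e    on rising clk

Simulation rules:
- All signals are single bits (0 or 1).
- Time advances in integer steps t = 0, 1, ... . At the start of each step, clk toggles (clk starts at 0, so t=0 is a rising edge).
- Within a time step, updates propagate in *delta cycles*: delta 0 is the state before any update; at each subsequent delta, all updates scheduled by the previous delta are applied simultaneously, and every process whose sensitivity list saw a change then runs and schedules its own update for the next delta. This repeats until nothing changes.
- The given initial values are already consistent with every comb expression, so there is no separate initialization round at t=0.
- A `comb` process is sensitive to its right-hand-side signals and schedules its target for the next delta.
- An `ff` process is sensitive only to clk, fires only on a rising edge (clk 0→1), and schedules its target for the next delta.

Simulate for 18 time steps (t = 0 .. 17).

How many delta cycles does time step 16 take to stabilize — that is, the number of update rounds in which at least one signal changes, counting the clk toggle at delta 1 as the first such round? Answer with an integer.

3

[bits: a,d,e,c,b,clk]
t=0: Δ0=011010 Δ1=011011 Δ2=010111 Δ3=000111 | 3Δ
t=1: Δ0=000111 Δ1=000110 | 1Δ
t=2: Δ0=000110 Δ1=000111 Δ2=001011 Δ3=011011 | 3Δ
t=3: Δ0=011011 Δ1=011010 | 1Δ
t=4: Δ0=011010 Δ1=011011 Δ2=010111 Δ3=000111 | 3Δ
t=5: Δ0=000111 Δ1=000110 | 1Δ
t=6: Δ0=000110 Δ1=000111 Δ2=001011 Δ3=011011 | 3Δ
t=7: Δ0=011011 Δ1=011010 | 1Δ
t=8: Δ0=011010 Δ1=011011 Δ2=010111 Δ3=000111 | 3Δ
t=9: Δ0=000111 Δ1=000110 | 1Δ
t=10: Δ0=000110 Δ1=000111 Δ2=001011 Δ3=011011 | 3Δ
t=11: Δ0=011011 Δ1=011010 | 1Δ
t=12: Δ0=011010 Δ1=011011 Δ2=010111 Δ3=000111 | 3Δ
t=13: Δ0=000111 Δ1=000110 | 1Δ
t=14: Δ0=000110 Δ1=000111 Δ2=001011 Δ3=011011 | 3Δ
t=15: Δ0=011011 Δ1=011010 | 1Δ
t=16: Δ0=011010 Δ1=011011 Δ2=010111 Δ3=000111 | 3Δ
t=17: Δ0=000111 Δ1=000110 | 1Δ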